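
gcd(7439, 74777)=43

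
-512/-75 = 6 + 62/75 ≈ 6.83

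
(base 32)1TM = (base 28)2EE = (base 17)6E2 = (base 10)1974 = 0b11110110110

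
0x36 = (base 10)54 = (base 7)105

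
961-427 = 534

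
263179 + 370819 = 633998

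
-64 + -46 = -110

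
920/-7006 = -460/3503 ≈ -0.131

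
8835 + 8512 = 17347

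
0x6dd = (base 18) 57b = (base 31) 1pl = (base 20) 47h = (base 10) 1757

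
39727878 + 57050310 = 96778188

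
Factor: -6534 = -1 * 2^1 * 3^3 * 11^2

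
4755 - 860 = 3895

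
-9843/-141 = 69+38/47≈69.81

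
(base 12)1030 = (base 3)2102100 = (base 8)3344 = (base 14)900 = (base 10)1764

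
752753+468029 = 1220782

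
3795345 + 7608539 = 11403884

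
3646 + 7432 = 11078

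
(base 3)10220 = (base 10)105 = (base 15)70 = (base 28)3l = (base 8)151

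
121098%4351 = 3621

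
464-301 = 163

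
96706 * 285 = 27561210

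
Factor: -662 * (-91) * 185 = 2^1 * 5^1 * 7^1 * 13^1 * 37^1 * 331^1 = 11144770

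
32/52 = 8/13 ≈ 0.615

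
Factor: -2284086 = -1*2^1*3^1*7^2*17^1*457^1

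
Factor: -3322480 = -1*2^4*5^1*7^1*17^1*349^1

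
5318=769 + 4549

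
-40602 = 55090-95692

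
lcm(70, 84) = 420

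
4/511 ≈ 0.00783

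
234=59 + 175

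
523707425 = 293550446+230156979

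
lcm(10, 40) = 40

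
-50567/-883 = 57 + 236/883 ≈ 57.27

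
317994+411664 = 729658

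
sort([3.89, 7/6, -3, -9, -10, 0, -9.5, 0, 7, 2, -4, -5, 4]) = [-10, -9.5, -9, -5, -4, -3, 0, 0, 7/6, 2, 3.89, 4, 7]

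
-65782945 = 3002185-68785130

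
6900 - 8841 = -1941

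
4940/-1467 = -3 - 539/1467 ≈ -3.37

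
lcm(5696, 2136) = 17088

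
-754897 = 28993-783890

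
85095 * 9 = 765855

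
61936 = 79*784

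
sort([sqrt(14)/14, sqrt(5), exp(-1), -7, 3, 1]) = [-7, sqrt(14)/14, exp(-1), 1, sqrt(5), 3]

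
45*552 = 24840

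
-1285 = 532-1817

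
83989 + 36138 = 120127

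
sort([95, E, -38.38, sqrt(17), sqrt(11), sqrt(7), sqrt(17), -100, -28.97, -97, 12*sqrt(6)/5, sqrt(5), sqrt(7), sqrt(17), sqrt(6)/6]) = [-100, -97, -38.38, -28.97, sqrt(6)/6, sqrt(5), sqrt(7), sqrt(7), E, sqrt(11), sqrt(17), sqrt(17), sqrt(17), 12*sqrt(6)/5, 95]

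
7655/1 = 7655 = 7655.00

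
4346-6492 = -2146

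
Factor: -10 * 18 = -1 * 2^2 * 3^2 * 5^1 = -180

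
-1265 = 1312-2577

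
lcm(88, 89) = 7832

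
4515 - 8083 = -3568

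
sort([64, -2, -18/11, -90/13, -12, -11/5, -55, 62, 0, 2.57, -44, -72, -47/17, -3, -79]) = [-79, -72, -55, -44, -12, -90/13, -3, -47/17, -11/5, -2, -18/11, 0, 2.57, 62, 64]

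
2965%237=121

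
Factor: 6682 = 2^1 * 13^1 * 257^1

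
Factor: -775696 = -1*2^4*48481^1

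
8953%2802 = 547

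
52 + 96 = 148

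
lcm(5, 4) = 20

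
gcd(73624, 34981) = 1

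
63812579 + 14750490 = 78563069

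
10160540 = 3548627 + 6611913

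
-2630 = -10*263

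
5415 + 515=5930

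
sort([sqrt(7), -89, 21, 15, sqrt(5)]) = [-89, sqrt(5), sqrt(7), 15, 21]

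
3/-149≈-0.0201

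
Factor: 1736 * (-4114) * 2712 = -1 * 2^7 * 3^1 * 7^1 * 11^2 * 17^1 * 31^1 * 113^1 = -19368843648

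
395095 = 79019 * 5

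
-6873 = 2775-9648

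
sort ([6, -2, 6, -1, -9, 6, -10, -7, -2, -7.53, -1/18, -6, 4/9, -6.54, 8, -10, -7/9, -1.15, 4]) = [-10, -10, -9, -7.53, -7, -6.54, -6, -2, -2, -1.15, -1, -7/9, -1/18, 4/9, 4, 6, 6, 6, 8]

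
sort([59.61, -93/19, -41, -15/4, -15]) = [-41, -15, -93/19, -15/4, 59.61]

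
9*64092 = 576828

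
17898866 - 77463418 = -59564552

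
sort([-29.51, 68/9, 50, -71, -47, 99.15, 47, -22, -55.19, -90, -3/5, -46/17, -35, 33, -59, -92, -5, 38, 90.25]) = [-92, -90, -71, -59, -55.19, -47, -35, -29.51, -22, -5, -46/17, -3/5, 68/9, 33, 38, 47, 50, 90.25, 99.15]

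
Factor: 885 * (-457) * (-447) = 3^2 * 5^1 * 59^1 * 149^1 * 457^1 = 180786915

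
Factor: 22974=2^1*3^1*7^1*547^1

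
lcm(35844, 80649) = 322596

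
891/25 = 35 + 16/25 = 35.64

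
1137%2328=1137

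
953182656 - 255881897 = 697300759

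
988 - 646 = 342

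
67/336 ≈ 0.199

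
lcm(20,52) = 260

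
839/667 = 1 + 172/667 ≈ 1.26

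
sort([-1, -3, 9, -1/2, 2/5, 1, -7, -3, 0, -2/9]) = [-7, -3, -3, -1, -1/2, -2/9, 0, 2/5, 1, 9]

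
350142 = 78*4489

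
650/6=325/3 ≈ 108.33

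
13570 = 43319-29749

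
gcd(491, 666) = 1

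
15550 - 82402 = -66852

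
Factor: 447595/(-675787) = -1*5^1*7^(-1)*29^(-1)*3329^(-1)*89519^1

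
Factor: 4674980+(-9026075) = -1*3^2*5^1*7^1*19^1*727^1 = -4351095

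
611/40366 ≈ 0.0151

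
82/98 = 41/49 ≈ 0.837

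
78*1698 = 132444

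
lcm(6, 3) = 6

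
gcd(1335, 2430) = 15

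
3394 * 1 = 3394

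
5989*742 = 4443838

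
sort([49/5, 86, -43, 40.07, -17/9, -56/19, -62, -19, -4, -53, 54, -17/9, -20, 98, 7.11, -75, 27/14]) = [-75, -62, -53, -43, -20, -19, -4, -56/19, -17/9, -17/9, 27/14, 7.11, 49/5, 40.07, 54, 86, 98]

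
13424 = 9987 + 3437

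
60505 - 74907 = -14402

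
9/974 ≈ 0.00924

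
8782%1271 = 1156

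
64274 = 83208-18934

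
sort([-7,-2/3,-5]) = [-7,-5,-2/3]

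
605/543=1 + 62/543 ≈ 1.11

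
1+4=5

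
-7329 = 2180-9509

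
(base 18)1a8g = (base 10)9232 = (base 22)j1e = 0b10010000010000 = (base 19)16ah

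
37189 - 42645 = -5456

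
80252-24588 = 55664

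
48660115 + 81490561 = 130150676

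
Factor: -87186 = -1*2^1*3^1*11^1*1321^1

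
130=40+90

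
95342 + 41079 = 136421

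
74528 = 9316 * 8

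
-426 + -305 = -731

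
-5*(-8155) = 40775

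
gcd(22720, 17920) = 320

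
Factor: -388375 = -1 * 5^3 * 13^1 * 239^1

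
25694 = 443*58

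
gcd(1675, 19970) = 5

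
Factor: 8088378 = 2^1 * 3^1 * 1348063^1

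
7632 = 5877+1755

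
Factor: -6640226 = -1 * 2^1 * 73^1 * 45481^1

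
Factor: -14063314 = -1*2^1*163^1*179^1*241^1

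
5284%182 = 6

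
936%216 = 72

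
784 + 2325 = 3109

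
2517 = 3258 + -741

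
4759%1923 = 913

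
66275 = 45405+20870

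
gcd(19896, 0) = 19896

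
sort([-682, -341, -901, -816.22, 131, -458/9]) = [-901, -816.22, -682, -341, -458/9, 131]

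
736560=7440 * 99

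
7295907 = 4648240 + 2647667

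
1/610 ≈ 0.00164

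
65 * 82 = 5330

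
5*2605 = 13025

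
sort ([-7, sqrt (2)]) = [-7, sqrt (2)]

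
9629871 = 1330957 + 8298914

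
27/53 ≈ 0.509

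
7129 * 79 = 563191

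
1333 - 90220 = -88887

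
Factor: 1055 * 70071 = 3^1 * 5^1 * 211^1 * 23357^1 = 73924905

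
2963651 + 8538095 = 11501746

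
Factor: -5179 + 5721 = 2^1 * 271^1 = 542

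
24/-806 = -12/403 ≈ -0.0298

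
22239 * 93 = 2068227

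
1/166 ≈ 0.00602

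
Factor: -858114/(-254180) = 2^(-1) * 3^4 * 5^(-1) * 71^(-1) * 179^(-1) * 5297^1 = 429057/127090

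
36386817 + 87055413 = 123442230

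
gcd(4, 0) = 4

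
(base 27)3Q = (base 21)52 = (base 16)6B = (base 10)107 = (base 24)4B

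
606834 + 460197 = 1067031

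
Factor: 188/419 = 2^2*47^1*419^(-1)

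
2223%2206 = 17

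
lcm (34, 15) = 510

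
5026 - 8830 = -3804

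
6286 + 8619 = 14905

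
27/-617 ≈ -0.0438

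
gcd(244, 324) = 4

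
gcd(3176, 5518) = 2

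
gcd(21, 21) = 21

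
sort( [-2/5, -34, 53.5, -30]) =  [-34, -30, -2/5, 53.5]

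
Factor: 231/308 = 2^(-2)*3^1 = 3/4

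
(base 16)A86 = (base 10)2694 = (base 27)3IL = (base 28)3C6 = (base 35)26Y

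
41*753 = 30873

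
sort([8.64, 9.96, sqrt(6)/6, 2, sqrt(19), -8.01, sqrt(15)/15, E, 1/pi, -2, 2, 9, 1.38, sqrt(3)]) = [-8.01, -2, sqrt(15)/15, 1/pi, sqrt(6)/6, 1.38, sqrt(3), 2, 2, E, sqrt(19), 8.64, 9, 9.96]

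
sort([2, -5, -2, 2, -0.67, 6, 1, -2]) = [-5, -2, -2, -0.67, 1, 2, 2, 6]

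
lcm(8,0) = 0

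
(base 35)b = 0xb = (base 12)b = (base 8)13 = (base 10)11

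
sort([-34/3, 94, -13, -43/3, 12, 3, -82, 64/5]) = [-82, -43/3, -13, -34/3, 3, 12, 64/5, 94]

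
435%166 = 103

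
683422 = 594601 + 88821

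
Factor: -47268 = -1*2^2*3^2*13^1*101^1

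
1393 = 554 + 839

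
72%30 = 12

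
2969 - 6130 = -3161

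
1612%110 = 72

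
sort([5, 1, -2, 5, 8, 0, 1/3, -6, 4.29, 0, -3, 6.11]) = [-6, -3, -2, 0, 0, 1/3, 1, 4.29, 5, 5, 6.11, 8]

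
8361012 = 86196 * 97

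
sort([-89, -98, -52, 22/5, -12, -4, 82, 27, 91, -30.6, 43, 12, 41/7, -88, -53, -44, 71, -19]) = [-98, -89, -88, -53, -52, -44, -30.6, -19, -12, -4, 22/5, 41/7, 12, 27, 43, 71, 82, 91]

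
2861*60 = 171660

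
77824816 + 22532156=100356972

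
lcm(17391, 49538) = 1634754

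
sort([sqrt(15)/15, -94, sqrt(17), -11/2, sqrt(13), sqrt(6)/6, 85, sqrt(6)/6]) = [-94, -11/2, sqrt(15)/15, sqrt(6)/6, sqrt(6)/6, sqrt(13), sqrt(17), 85]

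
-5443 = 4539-9982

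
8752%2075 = 452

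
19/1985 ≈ 0.00957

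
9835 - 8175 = 1660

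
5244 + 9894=15138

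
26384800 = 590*44720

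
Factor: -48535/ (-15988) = 2^ (-2)*5^1*7^ (-1)*17^1 = 85/28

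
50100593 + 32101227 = 82201820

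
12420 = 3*4140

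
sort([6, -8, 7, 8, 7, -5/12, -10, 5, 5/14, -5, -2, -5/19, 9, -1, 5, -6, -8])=[-10, -8, -8, -6, -5, -2, -1, -5/12, -5/19, 5/14, 5, 5, 6, 7, 7, 8, 9]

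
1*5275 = 5275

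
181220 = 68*2665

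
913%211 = 69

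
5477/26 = 210 + 17/26≈210.65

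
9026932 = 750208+8276724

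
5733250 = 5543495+189755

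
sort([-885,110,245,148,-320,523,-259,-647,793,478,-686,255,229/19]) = [-885,-686,-647,-320,-259,229/19,110,148,245,255,478,523,793]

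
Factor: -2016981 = -1*3^4*37^1*673^1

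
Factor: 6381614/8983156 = 2^(-1)*7^(-1)*13^(-1)*23^(-1)*29^(-1)*37^(-1)*1223^1*2609^1 = 3190807/4491578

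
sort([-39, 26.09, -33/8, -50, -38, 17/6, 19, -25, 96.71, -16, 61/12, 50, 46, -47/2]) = [-50, -39, -38, -25, -47/2, -16, -33/8, 17/6, 61/12, 19, 26.09, 46, 50, 96.71]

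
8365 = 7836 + 529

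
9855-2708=7147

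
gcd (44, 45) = 1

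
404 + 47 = 451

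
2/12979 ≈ 0.000154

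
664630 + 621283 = 1285913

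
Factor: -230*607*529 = -1*2^1*5^1*23^3*607^1 = -73853690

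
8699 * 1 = 8699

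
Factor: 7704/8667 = 2^3*3^(-2) = 8/9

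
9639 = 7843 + 1796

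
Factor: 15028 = 2^2 * 13^1 * 17^2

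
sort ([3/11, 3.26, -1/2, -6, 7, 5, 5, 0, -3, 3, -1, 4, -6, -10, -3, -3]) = [-10, -6, -6, -3, -3, -3, -1, -1/2, 0, 3/11, 3, 3.26, 4, 5, 5, 7]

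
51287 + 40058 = 91345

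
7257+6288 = 13545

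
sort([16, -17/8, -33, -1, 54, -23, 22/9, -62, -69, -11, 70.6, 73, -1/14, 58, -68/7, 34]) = [-69, -62, -33, -23, -11, -68/7, -17/8, -1, -1/14, 22/9, 16, 34, 54, 58, 70.6, 73]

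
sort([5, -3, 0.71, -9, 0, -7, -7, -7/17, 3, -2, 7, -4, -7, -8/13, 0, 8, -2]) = [-9, -7, -7, -7, -4, -3, -2, -2, -8/13, -7/17, 0, 0, 0.71, 3, 5, 7, 8]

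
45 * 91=4095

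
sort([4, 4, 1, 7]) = [1, 4, 4, 7]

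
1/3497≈0.000286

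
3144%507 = 102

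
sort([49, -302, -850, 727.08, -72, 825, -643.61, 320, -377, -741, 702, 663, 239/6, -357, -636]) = [-850, -741, -643.61, -636, -377, -357, -302, -72, 239/6, 49, 320, 663, 702, 727.08, 825]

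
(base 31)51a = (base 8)11356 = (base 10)4846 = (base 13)228a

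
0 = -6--6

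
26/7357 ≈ 0.00353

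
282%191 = 91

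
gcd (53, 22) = 1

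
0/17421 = 0 = 0.00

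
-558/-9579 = 6/103 ≈ 0.0583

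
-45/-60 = 3/4 = 0.75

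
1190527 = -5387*(-221)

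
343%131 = 81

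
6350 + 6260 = 12610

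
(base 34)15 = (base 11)36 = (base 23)1g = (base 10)39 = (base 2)100111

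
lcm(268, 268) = 268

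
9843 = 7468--2375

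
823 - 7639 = -6816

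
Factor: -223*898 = -1*2^1*223^1*449^1 = -200254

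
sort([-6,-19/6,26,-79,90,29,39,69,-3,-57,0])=[-79,-57,-6,-19/6,-3,0,26,29,39,69,90]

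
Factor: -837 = -1*3^3*31^1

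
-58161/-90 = 646 + 7/30 ≈ 646.23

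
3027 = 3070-43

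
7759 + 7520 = 15279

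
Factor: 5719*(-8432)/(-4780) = 2^2*5^(-1)*7^1*17^1*19^1*31^1*43^1*239^(-1) = 12055652/1195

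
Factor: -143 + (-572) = -1 * 5^1 * 11^1 * 13^1 = -715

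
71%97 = 71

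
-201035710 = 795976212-997011922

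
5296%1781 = 1734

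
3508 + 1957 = 5465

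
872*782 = 681904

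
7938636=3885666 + 4052970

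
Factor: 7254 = 2^1*3^2*13^1*31^1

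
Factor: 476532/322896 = 2^(-2)*3^1*31^(-1)*61^1 = 183/124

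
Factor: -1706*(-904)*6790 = 2^5*5^1*7^1*97^1*113^1*853^1 = 10471700960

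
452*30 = 13560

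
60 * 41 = 2460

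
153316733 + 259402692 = 412719425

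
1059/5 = 211 + 4/5 = 211.80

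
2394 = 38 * 63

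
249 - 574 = -325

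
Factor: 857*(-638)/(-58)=11^1*857^1=9427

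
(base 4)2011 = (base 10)133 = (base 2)10000101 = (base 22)61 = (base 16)85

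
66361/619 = 107 + 128/619 ≈ 107.21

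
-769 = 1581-2350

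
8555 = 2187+6368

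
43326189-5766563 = 37559626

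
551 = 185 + 366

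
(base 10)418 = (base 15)1cd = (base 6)1534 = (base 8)642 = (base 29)ec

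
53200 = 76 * 700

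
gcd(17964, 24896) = 4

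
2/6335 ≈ 0.000316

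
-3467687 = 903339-4371026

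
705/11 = 64 + 1/11≈64.09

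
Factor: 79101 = 3^2*11^1*17^1*47^1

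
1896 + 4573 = 6469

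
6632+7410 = 14042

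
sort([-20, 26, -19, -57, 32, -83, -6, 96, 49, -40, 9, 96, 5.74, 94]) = [-83, -57, -40, -20, -19, -6, 5.74, 9, 26, 32, 49, 94, 96, 96]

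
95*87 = 8265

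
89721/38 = 2361 + 3/38 ≈ 2361.08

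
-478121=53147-531268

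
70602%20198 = 10008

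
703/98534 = 37/5186 ≈ 0.00713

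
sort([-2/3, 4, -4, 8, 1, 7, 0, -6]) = [-6, -4, -2/3, 0, 1, 4, 7, 8]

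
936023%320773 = 294477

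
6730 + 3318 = 10048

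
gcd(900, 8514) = 18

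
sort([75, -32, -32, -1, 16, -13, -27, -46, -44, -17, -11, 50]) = [-46, -44, -32, -32, -27, -17, -13, -11, -1, 16, 50, 75]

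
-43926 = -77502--33576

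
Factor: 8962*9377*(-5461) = -1*2^1*43^1*127^1*4481^1*9377^1 = -458924276714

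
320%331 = 320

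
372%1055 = 372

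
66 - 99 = -33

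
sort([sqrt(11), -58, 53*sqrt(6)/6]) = [-58, sqrt(11), 53*sqrt(6)/6]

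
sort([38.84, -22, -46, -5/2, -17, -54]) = [-54, -46, -22, -17, -5/2, 38.84]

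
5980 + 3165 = 9145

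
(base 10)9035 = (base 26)d9d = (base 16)234b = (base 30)a15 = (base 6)105455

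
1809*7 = 12663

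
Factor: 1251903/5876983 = 3^1*7^(-1)*23^(-1)*61^1*173^(-1)*211^(-1)*6841^1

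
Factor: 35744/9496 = 2^2*1117^1*1187^(-1) = 4468/1187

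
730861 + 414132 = 1144993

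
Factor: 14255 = 5^1 * 2851^1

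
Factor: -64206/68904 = -1*2^(-2)*11^(-1)*41^1 = -41/44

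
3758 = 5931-2173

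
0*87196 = 0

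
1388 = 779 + 609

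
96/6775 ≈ 0.0142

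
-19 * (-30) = 570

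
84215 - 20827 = 63388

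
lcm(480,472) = 28320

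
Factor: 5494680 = 2^3*3^2*5^1*15263^1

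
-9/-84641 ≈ 0.000106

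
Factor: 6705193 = 11^1 * 389^1 * 1567^1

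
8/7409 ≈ 0.00108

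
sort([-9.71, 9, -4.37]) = [-9.71, -4.37, 9]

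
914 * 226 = 206564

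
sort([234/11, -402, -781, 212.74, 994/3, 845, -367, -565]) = [-781, -565, -402, -367, 234/11, 212.74, 994/3, 845]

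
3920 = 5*784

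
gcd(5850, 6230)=10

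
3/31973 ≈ 0.0000938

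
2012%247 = 36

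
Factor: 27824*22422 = 2^5*3^1*37^2*47^1*101^1 = 623869728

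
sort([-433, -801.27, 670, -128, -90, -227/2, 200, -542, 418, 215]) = [-801.27, -542, -433, -128, -227/2, -90, 200, 215, 418, 670]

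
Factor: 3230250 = 2^1*3^1*5^3*59^1*73^1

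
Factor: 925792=2^5*7^1*4133^1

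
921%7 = 4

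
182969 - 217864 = -34895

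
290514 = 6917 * 42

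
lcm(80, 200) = 400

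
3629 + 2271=5900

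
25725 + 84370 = 110095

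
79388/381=208 + 140/381≈208.37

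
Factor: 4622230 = 2^1 * 5^1 * 563^1 * 821^1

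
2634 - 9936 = -7302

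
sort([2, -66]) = [-66, 2]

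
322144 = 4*80536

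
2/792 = 1/396 ≈ 0.00253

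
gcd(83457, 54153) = 99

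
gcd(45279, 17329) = 559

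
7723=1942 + 5781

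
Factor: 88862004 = 2^2 * 3^2 * 7^1 * 11^1 * 32057^1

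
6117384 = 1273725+4843659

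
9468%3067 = 267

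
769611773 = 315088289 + 454523484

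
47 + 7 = 54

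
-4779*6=-28674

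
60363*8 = 482904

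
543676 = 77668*7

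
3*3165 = 9495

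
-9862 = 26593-36455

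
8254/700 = 11 + 277/350 ≈ 11.79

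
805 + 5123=5928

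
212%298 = 212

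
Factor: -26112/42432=-1 * 2^3 * 13^ (-1)=-8/13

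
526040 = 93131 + 432909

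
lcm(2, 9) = 18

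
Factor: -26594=-1*2^1*13297^1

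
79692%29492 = 20708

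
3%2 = 1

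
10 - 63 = -53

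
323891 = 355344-31453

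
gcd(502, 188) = 2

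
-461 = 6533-6994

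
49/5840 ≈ 0.00839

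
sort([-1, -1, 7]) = [-1, -1, 7]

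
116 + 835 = 951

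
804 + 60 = 864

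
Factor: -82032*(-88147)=2^4*3^1*181^1*487^1*1709^1=7230874704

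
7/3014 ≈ 0.00232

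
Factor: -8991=-1 * 3^5 * 37^1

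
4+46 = 50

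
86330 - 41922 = 44408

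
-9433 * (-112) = 1056496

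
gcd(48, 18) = 6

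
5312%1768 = 8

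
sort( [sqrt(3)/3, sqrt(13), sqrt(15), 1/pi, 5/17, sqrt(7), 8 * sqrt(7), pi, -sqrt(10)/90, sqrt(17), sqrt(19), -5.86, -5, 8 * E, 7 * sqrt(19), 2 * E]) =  [-5.86, -5, -sqrt(10)/90, 5/17, 1/pi, sqrt(3)/3, sqrt(7), pi, sqrt(13), sqrt(15), sqrt(17), sqrt(19), 2 * E, 8 * sqrt(7), 8 * E, 7 * sqrt(19)]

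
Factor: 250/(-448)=-1 * 2^(-5) * 5^3 * 7^(-1)=-125/224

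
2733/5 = 546 + 3/5 = 546.60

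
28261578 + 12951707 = 41213285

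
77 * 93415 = 7192955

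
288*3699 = 1065312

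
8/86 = 4/43≈0.0930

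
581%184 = 29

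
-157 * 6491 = -1019087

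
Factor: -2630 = -1*2^1*5^1*263^1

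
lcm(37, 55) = 2035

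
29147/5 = 5829 + 2/5 = 5829.40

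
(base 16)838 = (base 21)4g4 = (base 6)13424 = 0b100000111000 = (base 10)2104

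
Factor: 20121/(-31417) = -1 * 3^1 * 19^1 * 89^(-1) = -57/89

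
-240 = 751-991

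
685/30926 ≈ 0.0221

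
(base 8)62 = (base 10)50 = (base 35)1f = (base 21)28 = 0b110010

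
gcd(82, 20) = 2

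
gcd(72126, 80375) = 1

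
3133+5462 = 8595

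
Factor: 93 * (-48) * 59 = -1 * 2^4 * 3^2 * 31^1 * 59^1 = -263376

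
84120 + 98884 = 183004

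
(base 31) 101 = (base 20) 282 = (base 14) 4ca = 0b1111000010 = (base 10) 962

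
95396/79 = 1207 + 43/79 ≈ 1207.54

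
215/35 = 43/7 ≈ 6.14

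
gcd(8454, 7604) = 2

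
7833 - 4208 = 3625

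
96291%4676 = 2771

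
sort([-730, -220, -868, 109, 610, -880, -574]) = [-880, -868, -730, -574, -220, 109, 610]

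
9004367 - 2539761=6464606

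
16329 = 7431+8898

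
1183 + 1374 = 2557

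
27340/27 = 1012 + 16/27 ≈ 1012.59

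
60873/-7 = -8696 - 1/7 ≈ -8696.14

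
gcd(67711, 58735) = 17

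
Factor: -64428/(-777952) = 2^(-3)*3^1*13^1*23^(-1)*59^1*151^(-1) = 2301/27784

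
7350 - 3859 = 3491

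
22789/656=34 + 485/656 ≈ 34.74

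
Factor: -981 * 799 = -1 * 3^2 * 17^1 * 47^1 * 109^1 = -783819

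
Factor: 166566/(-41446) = -1*3^1*53^(-1)*71^1 = -213/53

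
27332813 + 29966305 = 57299118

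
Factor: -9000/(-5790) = 2^2*3^1*5^2*193^(-1) = 300/193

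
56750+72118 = 128868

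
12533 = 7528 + 5005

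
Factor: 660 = 2^2 * 3^1 * 5^1 * 11^1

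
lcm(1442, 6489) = 12978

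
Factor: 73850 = 2^1 * 5^2 * 7^1 * 211^1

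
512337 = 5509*93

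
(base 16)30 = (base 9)53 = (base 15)33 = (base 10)48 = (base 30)1i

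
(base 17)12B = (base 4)11032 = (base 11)284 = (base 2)101001110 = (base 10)334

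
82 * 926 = 75932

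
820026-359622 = 460404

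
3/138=1/46 ≈ 0.0217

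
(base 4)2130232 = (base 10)10030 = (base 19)18eh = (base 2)10011100101110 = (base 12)597a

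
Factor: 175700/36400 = 2^(-2)*13^(-1)*251^1 = 251/52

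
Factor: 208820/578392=2^(-1)*5^1*53^1*367^(-1)=265/734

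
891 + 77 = 968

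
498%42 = 36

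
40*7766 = 310640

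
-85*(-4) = 340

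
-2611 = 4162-6773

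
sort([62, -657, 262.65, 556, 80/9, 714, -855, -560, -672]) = [-855, -672, -657, -560, 80/9, 62, 262.65, 556, 714]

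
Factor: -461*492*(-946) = 2^3*3^1*11^1*41^1*43^1*461^1 = 214564152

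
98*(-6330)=-620340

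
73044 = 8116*9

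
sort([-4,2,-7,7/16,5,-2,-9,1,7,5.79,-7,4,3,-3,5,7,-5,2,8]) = [-9,-7,-7,-5,-4,-3,-2,7/16,1,2,2,3,4,5,5,5.79,7,7,8]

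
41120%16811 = 7498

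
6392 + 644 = 7036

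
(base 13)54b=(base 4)32030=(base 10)908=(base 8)1614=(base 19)29f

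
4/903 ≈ 0.00443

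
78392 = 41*1912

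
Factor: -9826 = -1 * 2^1 * 17^3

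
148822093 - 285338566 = -136516473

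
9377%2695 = 1292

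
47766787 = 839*56933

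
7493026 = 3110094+4382932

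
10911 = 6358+4553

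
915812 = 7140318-6224506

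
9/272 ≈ 0.0331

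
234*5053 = 1182402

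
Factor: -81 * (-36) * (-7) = -1 * 2^2 * 3^6 * 7^1 = -20412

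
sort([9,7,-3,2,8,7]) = [-3,2,7,7,8,9]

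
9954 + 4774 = 14728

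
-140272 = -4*35068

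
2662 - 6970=-4308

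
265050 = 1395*190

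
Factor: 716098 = 2^1*37^1*9677^1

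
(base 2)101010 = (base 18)26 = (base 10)42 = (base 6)110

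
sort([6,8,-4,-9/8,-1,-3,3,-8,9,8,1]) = [-8,-4,-3,-9/8,-1,1,3,6,8,8,9]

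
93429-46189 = 47240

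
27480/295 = 5496/59 ≈ 93.15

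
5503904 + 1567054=7070958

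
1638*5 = 8190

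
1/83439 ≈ 0.0000120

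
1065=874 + 191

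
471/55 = 8 + 31/55 ≈ 8.56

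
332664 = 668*498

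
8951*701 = 6274651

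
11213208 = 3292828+7920380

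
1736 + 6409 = 8145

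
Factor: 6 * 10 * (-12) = -1 * 2^4 * 3^2 * 5^1 = -720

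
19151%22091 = 19151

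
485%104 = 69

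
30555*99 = 3024945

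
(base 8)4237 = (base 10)2207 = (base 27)30k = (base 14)b39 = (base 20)5a7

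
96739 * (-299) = -28924961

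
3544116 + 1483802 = 5027918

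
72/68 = 1 + 1/17 ≈ 1.06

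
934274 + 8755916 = 9690190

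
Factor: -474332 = -1*2^2*118583^1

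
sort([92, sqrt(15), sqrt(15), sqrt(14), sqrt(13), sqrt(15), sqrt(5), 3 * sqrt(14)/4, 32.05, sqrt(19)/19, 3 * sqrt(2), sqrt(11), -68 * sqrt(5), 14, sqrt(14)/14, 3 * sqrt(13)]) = [-68 * sqrt(5), sqrt(19)/19, sqrt(14)/14, sqrt(5), 3 * sqrt(14)/4, sqrt(11), sqrt(13), sqrt(14), sqrt(15), sqrt(15), sqrt(15), 3 * sqrt(2), 3 * sqrt(13), 14, 32.05, 92]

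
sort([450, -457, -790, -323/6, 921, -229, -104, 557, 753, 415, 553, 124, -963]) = [-963, -790, -457, -229, -104, -323/6, 124, 415, 450, 553, 557, 753, 921]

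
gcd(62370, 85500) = 90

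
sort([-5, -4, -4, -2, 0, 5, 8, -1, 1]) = [-5, -4, -4, -2, -1, 0, 1, 5, 8]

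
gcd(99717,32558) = 1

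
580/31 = 18 + 22/31 ≈ 18.71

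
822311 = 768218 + 54093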